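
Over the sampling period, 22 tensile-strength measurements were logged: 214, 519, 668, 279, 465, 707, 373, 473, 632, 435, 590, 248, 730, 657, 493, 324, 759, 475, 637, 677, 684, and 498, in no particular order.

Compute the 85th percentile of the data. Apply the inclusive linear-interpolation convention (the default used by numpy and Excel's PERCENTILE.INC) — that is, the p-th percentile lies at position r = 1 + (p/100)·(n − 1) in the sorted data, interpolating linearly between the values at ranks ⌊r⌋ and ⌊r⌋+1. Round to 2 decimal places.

682.95

Sorted: 214, 248, 279, 324, 373, 435, 465, 473, 475, 493, 498, 519, 590, 632, 637, 657, 668, 677, 684, 707, 730, 759.
n = 22.
r = 1 + (85/100)·(22 − 1) = 1 + 17.85 = 18.85.
Rank 18 is 677 and rank 19 is 684.
Interpolate: 677 + 0.85·(684 − 677) = 677 + 0.85·7 = 682.95.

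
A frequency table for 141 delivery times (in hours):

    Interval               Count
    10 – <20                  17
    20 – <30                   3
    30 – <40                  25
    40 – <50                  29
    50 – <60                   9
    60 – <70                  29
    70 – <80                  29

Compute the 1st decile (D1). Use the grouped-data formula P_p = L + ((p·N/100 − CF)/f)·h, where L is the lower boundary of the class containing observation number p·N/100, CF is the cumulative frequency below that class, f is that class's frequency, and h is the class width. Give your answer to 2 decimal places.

18.29

N = 141; target position k = 10/100 · 141 = 14.1.
Cumulative frequencies: 17, 20, 45, 74, 83, 112, 141.
Observation 14.1 falls in the class 10 – <20.
L = 10, CF = 0, f = 17, h = 10.
P10 = 10 + ((14.1 − 0)/17)·10 = 10 + 8.29412 = 18.2941.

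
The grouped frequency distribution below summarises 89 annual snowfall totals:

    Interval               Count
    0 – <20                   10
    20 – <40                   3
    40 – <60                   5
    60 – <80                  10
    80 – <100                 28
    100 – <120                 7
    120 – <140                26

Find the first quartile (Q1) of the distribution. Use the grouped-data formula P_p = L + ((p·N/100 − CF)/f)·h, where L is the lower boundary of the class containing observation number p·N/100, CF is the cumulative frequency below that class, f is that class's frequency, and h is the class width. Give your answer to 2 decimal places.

N = 89; target position k = 25/100 · 89 = 22.25.
Cumulative frequencies: 10, 13, 18, 28, 56, 63, 89.
Observation 22.25 falls in the class 60 – <80.
L = 60, CF = 18, f = 10, h = 20.
P25 = 60 + ((22.25 − 18)/10)·20 = 60 + 8.5 = 68.5.

68.50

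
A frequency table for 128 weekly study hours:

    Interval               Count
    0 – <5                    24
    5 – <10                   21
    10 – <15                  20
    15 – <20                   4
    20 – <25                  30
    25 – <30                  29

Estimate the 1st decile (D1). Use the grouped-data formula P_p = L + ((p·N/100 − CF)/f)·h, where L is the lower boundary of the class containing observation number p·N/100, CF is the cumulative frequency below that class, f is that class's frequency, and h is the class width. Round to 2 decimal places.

N = 128; target position k = 10/100 · 128 = 12.8.
Cumulative frequencies: 24, 45, 65, 69, 99, 128.
Observation 12.8 falls in the class 0 – <5.
L = 0, CF = 0, f = 24, h = 5.
P10 = 0 + ((12.8 − 0)/24)·5 = 0 + 2.66667 = 2.66667.

2.67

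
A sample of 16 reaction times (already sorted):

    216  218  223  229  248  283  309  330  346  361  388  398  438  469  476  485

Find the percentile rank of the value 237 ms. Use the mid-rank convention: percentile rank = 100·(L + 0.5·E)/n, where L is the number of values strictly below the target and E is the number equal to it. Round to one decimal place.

Count below 237: L = 4; count equal: E = 0; n = 16.
Percentile rank = 100·(4 + 0.5·0)/16 = 100·4/16 = 25.

25.0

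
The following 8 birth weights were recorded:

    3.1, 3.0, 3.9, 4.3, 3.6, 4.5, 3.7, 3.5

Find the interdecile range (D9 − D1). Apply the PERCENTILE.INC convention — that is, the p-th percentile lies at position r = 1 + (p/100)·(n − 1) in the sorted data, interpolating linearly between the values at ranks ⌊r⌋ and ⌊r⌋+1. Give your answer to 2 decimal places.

Sorted: 3.0, 3.1, 3.5, 3.6, 3.7, 3.9, 4.3, 4.5.
n = 8.
P10: r = 1.7; ranks 1–2 are 3.0, 3.1; interpolating gives 3.07.
P90: r = 7.3; ranks 7–8 are 4.3, 4.5; interpolating gives 4.36.
Difference: 4.36 − 3.07 = 1.29.

1.29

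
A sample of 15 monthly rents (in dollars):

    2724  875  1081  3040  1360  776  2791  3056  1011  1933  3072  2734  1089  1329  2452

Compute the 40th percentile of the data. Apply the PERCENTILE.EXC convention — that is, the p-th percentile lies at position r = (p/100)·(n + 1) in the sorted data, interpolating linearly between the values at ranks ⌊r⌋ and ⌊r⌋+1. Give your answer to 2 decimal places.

Sorted: 776, 875, 1011, 1081, 1089, 1329, 1360, 1933, 2452, 2724, 2734, 2791, 3040, 3056, 3072.
n = 15.
r = (40/100)·(15 + 1) = 6.4.
Rank 6 is 1329 and rank 7 is 1360.
Interpolate: 1329 + 0.4·(1360 − 1329) = 1329 + 0.4·31 = 1341.4.

1341.40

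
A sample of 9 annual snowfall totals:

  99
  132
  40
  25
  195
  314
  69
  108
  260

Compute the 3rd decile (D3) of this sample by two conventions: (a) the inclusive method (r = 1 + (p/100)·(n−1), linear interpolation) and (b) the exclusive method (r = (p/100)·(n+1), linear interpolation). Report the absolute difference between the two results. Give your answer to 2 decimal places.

12.00

Sorted: 25, 40, 69, 99, 108, 132, 195, 260, 314.
n = 9.
(a) r = 3.4; between ranks 3 (69) and 4 (99): 81.
(b) r = 3 → value at rank 3 = 69.
|81 − 69| = 12.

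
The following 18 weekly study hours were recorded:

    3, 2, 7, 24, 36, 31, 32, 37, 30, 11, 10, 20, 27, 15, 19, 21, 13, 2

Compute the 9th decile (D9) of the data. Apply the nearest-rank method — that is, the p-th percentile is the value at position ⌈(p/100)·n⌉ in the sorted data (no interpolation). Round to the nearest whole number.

Sorted: 2, 2, 3, 7, 10, 11, 13, 15, 19, 20, 21, 24, 27, 30, 31, 32, 36, 37.
n = 18.
Position = ⌈90/100 · 18⌉ = ⌈16.2⌉ = 17.
The value at rank 17 is 36.

36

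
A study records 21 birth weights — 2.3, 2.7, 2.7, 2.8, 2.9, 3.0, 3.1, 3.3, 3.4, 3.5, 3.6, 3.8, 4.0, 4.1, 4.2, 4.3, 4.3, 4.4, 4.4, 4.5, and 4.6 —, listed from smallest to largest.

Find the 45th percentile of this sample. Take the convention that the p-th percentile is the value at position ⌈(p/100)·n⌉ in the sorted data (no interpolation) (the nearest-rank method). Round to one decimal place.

n = 21.
Position = ⌈45/100 · 21⌉ = ⌈9.45⌉ = 10.
The value at rank 10 is 3.5.

3.5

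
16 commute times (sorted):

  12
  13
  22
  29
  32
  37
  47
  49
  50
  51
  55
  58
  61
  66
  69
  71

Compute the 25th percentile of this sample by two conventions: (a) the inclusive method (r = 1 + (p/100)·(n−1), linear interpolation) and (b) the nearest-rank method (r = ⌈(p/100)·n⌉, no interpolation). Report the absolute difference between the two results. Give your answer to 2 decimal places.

n = 16.
(a) r = 4.75; between ranks 4 (29) and 5 (32): 31.25.
(b) the nearest-rank method: rank 4 → 29.
|31.25 − 29| = 2.25.

2.25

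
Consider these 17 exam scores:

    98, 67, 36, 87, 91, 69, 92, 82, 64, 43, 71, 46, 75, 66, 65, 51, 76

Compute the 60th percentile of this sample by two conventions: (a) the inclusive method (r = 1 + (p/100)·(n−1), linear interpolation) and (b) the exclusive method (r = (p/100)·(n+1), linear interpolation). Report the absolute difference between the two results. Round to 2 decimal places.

Sorted: 36, 43, 46, 51, 64, 65, 66, 67, 69, 71, 75, 76, 82, 87, 91, 92, 98.
n = 17.
(a) r = 10.6; between ranks 10 (71) and 11 (75): 73.4.
(b) r = 10.8; between ranks 10 (71) and 11 (75): 74.2.
|73.4 − 74.2| = 0.8.

0.80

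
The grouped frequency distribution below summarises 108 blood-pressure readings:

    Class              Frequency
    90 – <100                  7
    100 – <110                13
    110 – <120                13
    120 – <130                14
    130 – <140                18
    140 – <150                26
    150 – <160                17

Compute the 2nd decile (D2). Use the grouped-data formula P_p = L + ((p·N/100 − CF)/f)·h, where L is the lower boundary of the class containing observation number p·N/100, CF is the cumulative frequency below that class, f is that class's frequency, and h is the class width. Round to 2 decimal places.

N = 108; target position k = 20/100 · 108 = 21.6.
Cumulative frequencies: 7, 20, 33, 47, 65, 91, 108.
Observation 21.6 falls in the class 110 – <120.
L = 110, CF = 20, f = 13, h = 10.
P20 = 110 + ((21.6 − 20)/13)·10 = 110 + 1.23077 = 111.231.

111.23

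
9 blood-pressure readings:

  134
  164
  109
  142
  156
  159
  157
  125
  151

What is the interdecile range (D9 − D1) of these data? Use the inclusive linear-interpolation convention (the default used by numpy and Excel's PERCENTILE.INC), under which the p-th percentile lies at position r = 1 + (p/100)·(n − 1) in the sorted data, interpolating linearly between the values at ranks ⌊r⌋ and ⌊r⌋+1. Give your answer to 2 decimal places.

Sorted: 109, 125, 134, 142, 151, 156, 157, 159, 164.
n = 9.
P10: r = 1.8; ranks 1–2 are 109, 125; interpolating gives 121.8.
P90: r = 8.2; ranks 8–9 are 159, 164; interpolating gives 160.
Difference: 160 − 121.8 = 38.2.

38.20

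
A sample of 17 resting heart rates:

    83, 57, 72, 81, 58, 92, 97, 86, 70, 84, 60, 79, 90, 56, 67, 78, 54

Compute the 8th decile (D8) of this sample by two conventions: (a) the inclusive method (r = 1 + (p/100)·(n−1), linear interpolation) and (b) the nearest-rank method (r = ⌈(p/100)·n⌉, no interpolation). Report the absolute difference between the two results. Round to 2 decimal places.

Sorted: 54, 56, 57, 58, 60, 67, 70, 72, 78, 79, 81, 83, 84, 86, 90, 92, 97.
n = 17.
(a) r = 13.8; between ranks 13 (84) and 14 (86): 85.6.
(b) the nearest-rank method: rank 14 → 86.
|85.6 − 86| = 0.4.

0.40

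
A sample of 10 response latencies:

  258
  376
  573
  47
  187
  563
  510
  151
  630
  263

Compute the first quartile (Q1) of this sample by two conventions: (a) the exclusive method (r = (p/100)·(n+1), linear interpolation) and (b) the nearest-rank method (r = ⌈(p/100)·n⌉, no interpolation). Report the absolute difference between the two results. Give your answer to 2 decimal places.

Sorted: 47, 151, 187, 258, 263, 376, 510, 563, 573, 630.
n = 10.
(a) r = 2.75; between ranks 2 (151) and 3 (187): 178.
(b) the nearest-rank method: rank 3 → 187.
|178 − 187| = 9.

9.00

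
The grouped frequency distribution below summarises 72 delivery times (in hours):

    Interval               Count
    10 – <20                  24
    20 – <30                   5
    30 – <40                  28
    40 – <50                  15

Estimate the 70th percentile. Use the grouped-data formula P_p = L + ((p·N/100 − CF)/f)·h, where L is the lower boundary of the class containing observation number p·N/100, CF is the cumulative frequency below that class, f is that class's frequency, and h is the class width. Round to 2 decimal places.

N = 72; target position k = 70/100 · 72 = 50.4.
Cumulative frequencies: 24, 29, 57, 72.
Observation 50.4 falls in the class 30 – <40.
L = 30, CF = 29, f = 28, h = 10.
P70 = 30 + ((50.4 − 29)/28)·10 = 30 + 7.64286 = 37.6429.

37.64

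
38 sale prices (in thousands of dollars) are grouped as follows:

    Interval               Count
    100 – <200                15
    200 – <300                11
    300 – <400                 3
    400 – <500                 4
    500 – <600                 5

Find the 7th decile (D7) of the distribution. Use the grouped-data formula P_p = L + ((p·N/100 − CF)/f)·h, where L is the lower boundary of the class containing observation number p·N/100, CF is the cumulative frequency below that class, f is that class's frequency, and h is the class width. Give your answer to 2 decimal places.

N = 38; target position k = 70/100 · 38 = 26.6.
Cumulative frequencies: 15, 26, 29, 33, 38.
Observation 26.6 falls in the class 300 – <400.
L = 300, CF = 26, f = 3, h = 100.
P70 = 300 + ((26.6 − 26)/3)·100 = 300 + 20 = 320.

320.00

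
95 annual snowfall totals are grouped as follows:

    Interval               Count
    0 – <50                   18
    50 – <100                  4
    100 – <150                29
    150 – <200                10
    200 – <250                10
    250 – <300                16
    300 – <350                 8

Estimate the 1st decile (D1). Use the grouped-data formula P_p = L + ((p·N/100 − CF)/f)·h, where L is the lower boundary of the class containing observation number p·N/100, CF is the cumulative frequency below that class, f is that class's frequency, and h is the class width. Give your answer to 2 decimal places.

26.39

N = 95; target position k = 10/100 · 95 = 9.5.
Cumulative frequencies: 18, 22, 51, 61, 71, 87, 95.
Observation 9.5 falls in the class 0 – <50.
L = 0, CF = 0, f = 18, h = 50.
P10 = 0 + ((9.5 − 0)/18)·50 = 0 + 26.3889 = 26.3889.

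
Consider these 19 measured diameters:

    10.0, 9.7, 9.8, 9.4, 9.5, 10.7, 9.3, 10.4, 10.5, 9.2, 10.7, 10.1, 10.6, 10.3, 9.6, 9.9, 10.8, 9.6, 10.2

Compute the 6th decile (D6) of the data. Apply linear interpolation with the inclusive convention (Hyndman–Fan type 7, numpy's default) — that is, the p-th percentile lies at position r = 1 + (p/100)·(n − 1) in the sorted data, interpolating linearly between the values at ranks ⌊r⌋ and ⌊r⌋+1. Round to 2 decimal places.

Sorted: 9.2, 9.3, 9.4, 9.5, 9.6, 9.6, 9.7, 9.8, 9.9, 10.0, 10.1, 10.2, 10.3, 10.4, 10.5, 10.6, 10.7, 10.7, 10.8.
n = 19.
r = 1 + (60/100)·(19 − 1) = 1 + 10.8 = 11.8.
Rank 11 is 10.1 and rank 12 is 10.2.
Interpolate: 10.1 + 0.8·(10.2 − 10.1) = 10.1 + 0.8·0.1 = 10.18.

10.18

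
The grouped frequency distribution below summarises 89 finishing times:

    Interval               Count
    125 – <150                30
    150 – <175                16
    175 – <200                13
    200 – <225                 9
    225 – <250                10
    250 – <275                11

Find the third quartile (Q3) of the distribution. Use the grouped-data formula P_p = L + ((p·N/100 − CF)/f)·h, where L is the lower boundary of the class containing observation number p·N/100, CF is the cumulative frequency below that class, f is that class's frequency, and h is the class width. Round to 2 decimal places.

221.53

N = 89; target position k = 75/100 · 89 = 66.75.
Cumulative frequencies: 30, 46, 59, 68, 78, 89.
Observation 66.75 falls in the class 200 – <225.
L = 200, CF = 59, f = 9, h = 25.
P75 = 200 + ((66.75 − 59)/9)·25 = 200 + 21.5278 = 221.528.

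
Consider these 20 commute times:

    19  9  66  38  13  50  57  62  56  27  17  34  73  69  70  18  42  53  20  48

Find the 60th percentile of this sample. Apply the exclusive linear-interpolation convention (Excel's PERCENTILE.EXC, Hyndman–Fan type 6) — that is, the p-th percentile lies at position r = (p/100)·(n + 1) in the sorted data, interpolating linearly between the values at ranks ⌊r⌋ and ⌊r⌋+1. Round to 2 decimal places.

51.80

Sorted: 9, 13, 17, 18, 19, 20, 27, 34, 38, 42, 48, 50, 53, 56, 57, 62, 66, 69, 70, 73.
n = 20.
r = (60/100)·(20 + 1) = 12.6.
Rank 12 is 50 and rank 13 is 53.
Interpolate: 50 + 0.6·(53 − 50) = 50 + 0.6·3 = 51.8.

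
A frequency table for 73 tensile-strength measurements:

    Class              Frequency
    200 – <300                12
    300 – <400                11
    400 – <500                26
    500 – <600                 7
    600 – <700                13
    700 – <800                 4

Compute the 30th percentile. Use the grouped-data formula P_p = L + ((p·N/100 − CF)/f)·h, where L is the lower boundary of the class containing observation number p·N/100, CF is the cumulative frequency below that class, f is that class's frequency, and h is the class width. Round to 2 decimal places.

390.00

N = 73; target position k = 30/100 · 73 = 21.9.
Cumulative frequencies: 12, 23, 49, 56, 69, 73.
Observation 21.9 falls in the class 300 – <400.
L = 300, CF = 12, f = 11, h = 100.
P30 = 300 + ((21.9 − 12)/11)·100 = 300 + 90 = 390.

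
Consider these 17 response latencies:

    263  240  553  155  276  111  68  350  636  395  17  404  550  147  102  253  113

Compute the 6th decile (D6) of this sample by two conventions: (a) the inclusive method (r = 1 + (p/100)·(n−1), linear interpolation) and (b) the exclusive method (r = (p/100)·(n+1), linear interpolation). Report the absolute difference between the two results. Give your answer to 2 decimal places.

Sorted: 17, 68, 102, 111, 113, 147, 155, 240, 253, 263, 276, 350, 395, 404, 550, 553, 636.
n = 17.
(a) r = 10.6; between ranks 10 (263) and 11 (276): 270.8.
(b) r = 10.8; between ranks 10 (263) and 11 (276): 273.4.
|270.8 − 273.4| = 2.6.

2.60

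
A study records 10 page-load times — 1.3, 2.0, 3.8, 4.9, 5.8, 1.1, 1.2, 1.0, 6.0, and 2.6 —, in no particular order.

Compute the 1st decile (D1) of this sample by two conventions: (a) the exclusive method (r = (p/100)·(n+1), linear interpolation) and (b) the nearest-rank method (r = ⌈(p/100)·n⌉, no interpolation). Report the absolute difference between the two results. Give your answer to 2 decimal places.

Sorted: 1.0, 1.1, 1.2, 1.3, 2.0, 2.6, 3.8, 4.9, 5.8, 6.0.
n = 10.
(a) r = 1.1; between ranks 1 (1.0) and 2 (1.1): 1.01.
(b) the nearest-rank method: rank 1 → 1.
|1.01 − 1| = 0.01.

0.01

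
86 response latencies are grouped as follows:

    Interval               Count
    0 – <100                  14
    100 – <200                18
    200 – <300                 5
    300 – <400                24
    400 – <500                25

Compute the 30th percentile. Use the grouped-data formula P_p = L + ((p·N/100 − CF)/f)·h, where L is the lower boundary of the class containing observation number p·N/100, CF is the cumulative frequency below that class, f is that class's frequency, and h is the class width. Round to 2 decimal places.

N = 86; target position k = 30/100 · 86 = 25.8.
Cumulative frequencies: 14, 32, 37, 61, 86.
Observation 25.8 falls in the class 100 – <200.
L = 100, CF = 14, f = 18, h = 100.
P30 = 100 + ((25.8 − 14)/18)·100 = 100 + 65.5556 = 165.556.

165.56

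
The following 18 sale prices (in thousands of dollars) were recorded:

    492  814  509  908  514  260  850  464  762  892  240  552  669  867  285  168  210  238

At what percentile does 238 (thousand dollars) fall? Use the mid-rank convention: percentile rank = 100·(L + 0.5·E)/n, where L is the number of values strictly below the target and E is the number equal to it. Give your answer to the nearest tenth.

Sorted: 168, 210, 238, 240, 260, 285, 464, 492, 509, 514, 552, 669, 762, 814, 850, 867, 892, 908.
Count below 238: L = 2; count equal: E = 1; n = 18.
Percentile rank = 100·(2 + 0.5·1)/18 = 100·2.5/18 = 13.89.

13.9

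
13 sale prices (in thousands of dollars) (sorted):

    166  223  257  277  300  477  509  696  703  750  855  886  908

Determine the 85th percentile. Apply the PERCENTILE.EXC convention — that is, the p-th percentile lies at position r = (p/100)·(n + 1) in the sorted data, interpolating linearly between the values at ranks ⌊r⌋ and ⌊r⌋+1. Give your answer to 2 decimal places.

n = 13.
r = (85/100)·(13 + 1) = 11.9.
Rank 11 is 855 and rank 12 is 886.
Interpolate: 855 + 0.9·(886 − 855) = 855 + 0.9·31 = 882.9.

882.90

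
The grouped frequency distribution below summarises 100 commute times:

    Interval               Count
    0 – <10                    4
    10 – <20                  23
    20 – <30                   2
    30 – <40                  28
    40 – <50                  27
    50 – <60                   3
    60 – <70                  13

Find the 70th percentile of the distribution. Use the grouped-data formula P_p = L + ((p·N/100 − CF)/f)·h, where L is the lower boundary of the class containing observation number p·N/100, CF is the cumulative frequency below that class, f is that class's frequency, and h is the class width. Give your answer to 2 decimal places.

N = 100; target position k = 70/100 · 100 = 70.
Cumulative frequencies: 4, 27, 29, 57, 84, 87, 100.
Observation 70 falls in the class 40 – <50.
L = 40, CF = 57, f = 27, h = 10.
P70 = 40 + ((70 − 57)/27)·10 = 40 + 4.81481 = 44.8148.

44.81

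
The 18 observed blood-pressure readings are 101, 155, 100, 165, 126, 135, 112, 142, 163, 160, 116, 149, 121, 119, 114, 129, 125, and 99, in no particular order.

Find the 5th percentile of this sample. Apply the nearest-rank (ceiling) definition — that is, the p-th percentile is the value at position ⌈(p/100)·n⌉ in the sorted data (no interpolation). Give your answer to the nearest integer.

Sorted: 99, 100, 101, 112, 114, 116, 119, 121, 125, 126, 129, 135, 142, 149, 155, 160, 163, 165.
n = 18.
Position = ⌈5/100 · 18⌉ = ⌈0.9⌉ = 1.
The value at rank 1 is 99.

99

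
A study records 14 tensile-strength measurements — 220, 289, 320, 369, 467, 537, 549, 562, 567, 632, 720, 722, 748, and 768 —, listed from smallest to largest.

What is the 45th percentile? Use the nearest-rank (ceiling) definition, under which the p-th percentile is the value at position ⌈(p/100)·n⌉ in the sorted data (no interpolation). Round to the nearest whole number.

549

n = 14.
Position = ⌈45/100 · 14⌉ = ⌈6.3⌉ = 7.
The value at rank 7 is 549.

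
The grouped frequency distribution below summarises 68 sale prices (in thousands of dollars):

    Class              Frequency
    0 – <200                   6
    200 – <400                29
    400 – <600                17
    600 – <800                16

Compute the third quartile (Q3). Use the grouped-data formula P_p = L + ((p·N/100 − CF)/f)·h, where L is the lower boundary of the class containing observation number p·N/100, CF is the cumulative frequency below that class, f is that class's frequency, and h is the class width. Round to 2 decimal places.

N = 68; target position k = 75/100 · 68 = 51.
Cumulative frequencies: 6, 35, 52, 68.
Observation 51 falls in the class 400 – <600.
L = 400, CF = 35, f = 17, h = 200.
P75 = 400 + ((51 − 35)/17)·200 = 400 + 188.235 = 588.235.

588.24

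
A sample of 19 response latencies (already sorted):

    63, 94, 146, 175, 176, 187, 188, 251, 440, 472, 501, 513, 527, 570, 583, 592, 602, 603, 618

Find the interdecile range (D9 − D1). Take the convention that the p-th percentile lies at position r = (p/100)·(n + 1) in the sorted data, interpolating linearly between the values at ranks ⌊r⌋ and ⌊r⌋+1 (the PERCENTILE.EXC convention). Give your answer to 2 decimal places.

n = 19.
P10: r = 2 (integer) → 94.
P90: r = 18 (integer) → 603.
Difference: 603 − 94 = 509.

509.00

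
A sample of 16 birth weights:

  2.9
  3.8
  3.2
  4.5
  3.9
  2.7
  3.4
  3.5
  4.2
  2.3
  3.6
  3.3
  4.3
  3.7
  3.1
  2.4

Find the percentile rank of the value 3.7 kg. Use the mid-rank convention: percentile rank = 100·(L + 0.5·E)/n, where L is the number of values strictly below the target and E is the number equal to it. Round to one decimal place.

Sorted: 2.3, 2.4, 2.7, 2.9, 3.1, 3.2, 3.3, 3.4, 3.5, 3.6, 3.7, 3.8, 3.9, 4.2, 4.3, 4.5.
Count below 3.7: L = 10; count equal: E = 1; n = 16.
Percentile rank = 100·(10 + 0.5·1)/16 = 100·10.5/16 = 65.62.

65.6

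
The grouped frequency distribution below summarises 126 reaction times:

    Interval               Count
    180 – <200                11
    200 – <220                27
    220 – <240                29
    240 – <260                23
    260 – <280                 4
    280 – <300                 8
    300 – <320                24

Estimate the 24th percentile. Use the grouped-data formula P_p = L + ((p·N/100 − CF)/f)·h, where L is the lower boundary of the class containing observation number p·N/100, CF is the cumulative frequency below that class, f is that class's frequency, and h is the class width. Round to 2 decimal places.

214.25

N = 126; target position k = 24/100 · 126 = 30.24.
Cumulative frequencies: 11, 38, 67, 90, 94, 102, 126.
Observation 30.24 falls in the class 200 – <220.
L = 200, CF = 11, f = 27, h = 20.
P24 = 200 + ((30.24 − 11)/27)·20 = 200 + 14.2519 = 214.252.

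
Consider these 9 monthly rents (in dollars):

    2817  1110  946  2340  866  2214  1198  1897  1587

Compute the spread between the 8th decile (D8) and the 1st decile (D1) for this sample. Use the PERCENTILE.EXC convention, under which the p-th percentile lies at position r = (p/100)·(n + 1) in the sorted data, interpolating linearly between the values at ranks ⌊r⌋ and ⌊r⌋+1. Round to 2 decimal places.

Sorted: 866, 946, 1110, 1198, 1587, 1897, 2214, 2340, 2817.
n = 9.
P10: r = 1 (integer) → 866.
P80: r = 8 (integer) → 2340.
Difference: 2340 − 866 = 1474.

1474.00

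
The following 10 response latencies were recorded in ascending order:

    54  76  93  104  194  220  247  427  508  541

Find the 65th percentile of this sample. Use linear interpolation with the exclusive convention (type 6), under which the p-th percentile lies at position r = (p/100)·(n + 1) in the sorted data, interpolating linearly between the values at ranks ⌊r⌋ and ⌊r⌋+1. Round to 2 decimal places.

n = 10.
r = (65/100)·(10 + 1) = 7.15.
Rank 7 is 247 and rank 8 is 427.
Interpolate: 247 + 0.15·(427 − 247) = 247 + 0.15·180 = 274.

274.00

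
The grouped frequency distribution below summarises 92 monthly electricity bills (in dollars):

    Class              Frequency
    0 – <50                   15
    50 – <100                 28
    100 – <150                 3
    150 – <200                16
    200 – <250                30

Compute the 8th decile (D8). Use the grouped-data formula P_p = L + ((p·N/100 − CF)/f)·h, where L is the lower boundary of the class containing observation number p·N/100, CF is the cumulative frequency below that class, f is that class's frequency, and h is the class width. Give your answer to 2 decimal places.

N = 92; target position k = 80/100 · 92 = 73.6.
Cumulative frequencies: 15, 43, 46, 62, 92.
Observation 73.6 falls in the class 200 – <250.
L = 200, CF = 62, f = 30, h = 50.
P80 = 200 + ((73.6 − 62)/30)·50 = 200 + 19.3333 = 219.333.

219.33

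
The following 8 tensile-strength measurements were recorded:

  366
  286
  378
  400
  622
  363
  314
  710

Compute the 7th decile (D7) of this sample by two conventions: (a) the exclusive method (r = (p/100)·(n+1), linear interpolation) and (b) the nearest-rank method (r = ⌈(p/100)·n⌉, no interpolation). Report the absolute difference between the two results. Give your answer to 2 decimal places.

66.60

Sorted: 286, 314, 363, 366, 378, 400, 622, 710.
n = 8.
(a) r = 6.3; between ranks 6 (400) and 7 (622): 466.6.
(b) the nearest-rank method: rank 6 → 400.
|466.6 − 400| = 66.6.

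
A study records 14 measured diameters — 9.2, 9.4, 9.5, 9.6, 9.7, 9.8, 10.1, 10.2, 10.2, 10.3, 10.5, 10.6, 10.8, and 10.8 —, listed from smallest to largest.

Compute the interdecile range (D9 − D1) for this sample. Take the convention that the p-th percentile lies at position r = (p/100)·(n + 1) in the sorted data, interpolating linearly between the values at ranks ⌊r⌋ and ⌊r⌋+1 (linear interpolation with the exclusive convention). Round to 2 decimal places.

1.50

n = 14.
P10: r = 1.5; ranks 1–2 are 9.2, 9.4; interpolating gives 9.3.
P90: r = 13.5; ranks 13–14 are 10.8, 10.8; interpolating gives 10.8.
Difference: 10.8 − 9.3 = 1.5.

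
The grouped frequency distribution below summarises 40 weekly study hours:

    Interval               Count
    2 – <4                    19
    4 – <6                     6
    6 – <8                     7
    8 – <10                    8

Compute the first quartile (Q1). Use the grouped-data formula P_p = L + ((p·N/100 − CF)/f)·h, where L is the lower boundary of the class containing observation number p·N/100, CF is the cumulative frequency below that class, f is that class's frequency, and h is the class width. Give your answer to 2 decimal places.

3.05

N = 40; target position k = 25/100 · 40 = 10.
Cumulative frequencies: 19, 25, 32, 40.
Observation 10 falls in the class 2 – <4.
L = 2, CF = 0, f = 19, h = 2.
P25 = 2 + ((10 − 0)/19)·2 = 2 + 1.05263 = 3.05263.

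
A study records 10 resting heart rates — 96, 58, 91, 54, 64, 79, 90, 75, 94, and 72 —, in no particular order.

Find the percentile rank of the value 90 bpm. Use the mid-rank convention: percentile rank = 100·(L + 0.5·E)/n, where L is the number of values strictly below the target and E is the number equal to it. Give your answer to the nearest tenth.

65.0

Sorted: 54, 58, 64, 72, 75, 79, 90, 91, 94, 96.
Count below 90: L = 6; count equal: E = 1; n = 10.
Percentile rank = 100·(6 + 0.5·1)/10 = 100·6.5/10 = 65.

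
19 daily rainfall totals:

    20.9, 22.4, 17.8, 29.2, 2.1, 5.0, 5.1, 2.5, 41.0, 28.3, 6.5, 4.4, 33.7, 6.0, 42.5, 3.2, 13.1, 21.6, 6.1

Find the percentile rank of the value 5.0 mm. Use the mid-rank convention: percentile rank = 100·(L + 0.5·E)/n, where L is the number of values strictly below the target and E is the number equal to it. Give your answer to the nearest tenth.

23.7

Sorted: 2.1, 2.5, 3.2, 4.4, 5.0, 5.1, 6.0, 6.1, 6.5, 13.1, 17.8, 20.9, 21.6, 22.4, 28.3, 29.2, 33.7, 41.0, 42.5.
Count below 5.0: L = 4; count equal: E = 1; n = 19.
Percentile rank = 100·(4 + 0.5·1)/19 = 100·4.5/19 = 23.68.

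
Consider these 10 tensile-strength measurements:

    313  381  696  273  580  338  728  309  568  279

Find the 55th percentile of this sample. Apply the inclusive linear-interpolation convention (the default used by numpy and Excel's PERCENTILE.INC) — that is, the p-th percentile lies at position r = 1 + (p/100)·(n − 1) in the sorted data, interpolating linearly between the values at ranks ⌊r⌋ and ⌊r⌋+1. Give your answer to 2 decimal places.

Sorted: 273, 279, 309, 313, 338, 381, 568, 580, 696, 728.
n = 10.
r = 1 + (55/100)·(10 − 1) = 1 + 4.95 = 5.95.
Rank 5 is 338 and rank 6 is 381.
Interpolate: 338 + 0.95·(381 − 338) = 338 + 0.95·43 = 378.85.

378.85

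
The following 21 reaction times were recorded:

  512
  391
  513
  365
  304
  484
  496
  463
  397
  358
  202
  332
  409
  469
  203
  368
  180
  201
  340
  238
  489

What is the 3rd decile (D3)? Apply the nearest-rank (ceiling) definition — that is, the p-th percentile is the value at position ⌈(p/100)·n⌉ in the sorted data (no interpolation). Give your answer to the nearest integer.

332

Sorted: 180, 201, 202, 203, 238, 304, 332, 340, 358, 365, 368, 391, 397, 409, 463, 469, 484, 489, 496, 512, 513.
n = 21.
Position = ⌈30/100 · 21⌉ = ⌈6.3⌉ = 7.
The value at rank 7 is 332.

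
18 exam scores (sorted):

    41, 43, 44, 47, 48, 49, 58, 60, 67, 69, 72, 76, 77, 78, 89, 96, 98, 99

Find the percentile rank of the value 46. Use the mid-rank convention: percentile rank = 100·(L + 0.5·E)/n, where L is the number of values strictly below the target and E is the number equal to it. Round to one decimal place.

16.7

Count below 46: L = 3; count equal: E = 0; n = 18.
Percentile rank = 100·(3 + 0.5·0)/18 = 100·3/18 = 16.67.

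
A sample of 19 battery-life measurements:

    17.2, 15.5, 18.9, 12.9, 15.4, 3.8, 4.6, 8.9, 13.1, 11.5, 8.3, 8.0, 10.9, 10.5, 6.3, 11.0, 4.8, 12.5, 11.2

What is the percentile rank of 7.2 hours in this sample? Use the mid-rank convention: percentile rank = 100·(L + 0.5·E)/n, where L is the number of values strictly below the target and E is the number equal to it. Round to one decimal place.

Sorted: 3.8, 4.6, 4.8, 6.3, 8.0, 8.3, 8.9, 10.5, 10.9, 11.0, 11.2, 11.5, 12.5, 12.9, 13.1, 15.4, 15.5, 17.2, 18.9.
Count below 7.2: L = 4; count equal: E = 0; n = 19.
Percentile rank = 100·(4 + 0.5·0)/19 = 100·4/19 = 21.05.

21.1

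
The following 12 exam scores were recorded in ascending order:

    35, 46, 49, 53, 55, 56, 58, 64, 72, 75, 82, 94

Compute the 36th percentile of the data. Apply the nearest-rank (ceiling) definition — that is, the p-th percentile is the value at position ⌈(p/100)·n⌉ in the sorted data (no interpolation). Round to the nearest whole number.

55

n = 12.
Position = ⌈36/100 · 12⌉ = ⌈4.32⌉ = 5.
The value at rank 5 is 55.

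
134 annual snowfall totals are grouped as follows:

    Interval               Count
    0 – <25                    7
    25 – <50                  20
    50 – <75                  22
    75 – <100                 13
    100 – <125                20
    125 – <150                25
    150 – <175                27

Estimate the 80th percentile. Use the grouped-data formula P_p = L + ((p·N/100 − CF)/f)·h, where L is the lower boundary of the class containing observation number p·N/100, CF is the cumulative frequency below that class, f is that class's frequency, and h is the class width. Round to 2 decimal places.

150.19

N = 134; target position k = 80/100 · 134 = 107.2.
Cumulative frequencies: 7, 27, 49, 62, 82, 107, 134.
Observation 107.2 falls in the class 150 – <175.
L = 150, CF = 107, f = 27, h = 25.
P80 = 150 + ((107.2 − 107)/27)·25 = 150 + 0.185185 = 150.185.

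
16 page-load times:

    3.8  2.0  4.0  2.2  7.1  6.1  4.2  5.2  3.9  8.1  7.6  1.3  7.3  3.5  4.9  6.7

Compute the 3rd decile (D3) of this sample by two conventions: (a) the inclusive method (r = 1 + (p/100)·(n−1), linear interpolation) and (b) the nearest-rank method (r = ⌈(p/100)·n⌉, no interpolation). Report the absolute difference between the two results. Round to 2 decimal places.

Sorted: 1.3, 2.0, 2.2, 3.5, 3.8, 3.9, 4.0, 4.2, 4.9, 5.2, 6.1, 6.7, 7.1, 7.3, 7.6, 8.1.
n = 16.
(a) r = 5.5; between ranks 5 (3.8) and 6 (3.9): 3.85.
(b) the nearest-rank method: rank 5 → 3.8.
|3.85 − 3.8| = 0.05.

0.05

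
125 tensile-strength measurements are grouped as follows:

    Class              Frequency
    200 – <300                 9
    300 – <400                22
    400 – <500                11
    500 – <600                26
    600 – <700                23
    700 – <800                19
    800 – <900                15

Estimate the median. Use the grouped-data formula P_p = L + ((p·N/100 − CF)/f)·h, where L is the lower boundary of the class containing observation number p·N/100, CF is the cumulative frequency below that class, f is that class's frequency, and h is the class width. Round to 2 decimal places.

N = 125; target position k = 50/100 · 125 = 62.5.
Cumulative frequencies: 9, 31, 42, 68, 91, 110, 125.
Observation 62.5 falls in the class 500 – <600.
L = 500, CF = 42, f = 26, h = 100.
P50 = 500 + ((62.5 − 42)/26)·100 = 500 + 78.8462 = 578.846.

578.85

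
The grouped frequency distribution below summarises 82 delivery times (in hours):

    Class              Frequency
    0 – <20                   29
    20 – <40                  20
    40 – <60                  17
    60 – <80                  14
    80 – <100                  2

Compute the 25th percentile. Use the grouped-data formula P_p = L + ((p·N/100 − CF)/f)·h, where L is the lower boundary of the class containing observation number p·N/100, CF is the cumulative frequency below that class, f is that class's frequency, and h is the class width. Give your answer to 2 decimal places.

14.14

N = 82; target position k = 25/100 · 82 = 20.5.
Cumulative frequencies: 29, 49, 66, 80, 82.
Observation 20.5 falls in the class 0 – <20.
L = 0, CF = 0, f = 29, h = 20.
P25 = 0 + ((20.5 − 0)/29)·20 = 0 + 14.1379 = 14.1379.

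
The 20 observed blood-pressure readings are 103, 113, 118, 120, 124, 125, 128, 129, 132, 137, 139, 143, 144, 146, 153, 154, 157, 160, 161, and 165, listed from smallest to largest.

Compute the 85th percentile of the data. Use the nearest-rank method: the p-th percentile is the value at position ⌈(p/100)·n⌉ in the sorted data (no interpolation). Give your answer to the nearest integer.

157

n = 20.
Position = ⌈85/100 · 20⌉ = ⌈17⌉ = 17.
The value at rank 17 is 157.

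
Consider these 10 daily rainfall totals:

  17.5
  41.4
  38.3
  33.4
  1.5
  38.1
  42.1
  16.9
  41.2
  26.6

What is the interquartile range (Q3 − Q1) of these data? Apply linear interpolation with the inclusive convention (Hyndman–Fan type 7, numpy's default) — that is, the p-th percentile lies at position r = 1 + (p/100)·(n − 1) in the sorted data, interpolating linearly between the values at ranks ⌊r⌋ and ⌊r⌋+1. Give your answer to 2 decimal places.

Sorted: 1.5, 16.9, 17.5, 26.6, 33.4, 38.1, 38.3, 41.2, 41.4, 42.1.
n = 10.
P25: r = 3.25; ranks 3–4 are 17.5, 26.6; interpolating gives 19.775.
P75: r = 7.75; ranks 7–8 are 38.3, 41.2; interpolating gives 40.475.
Difference: 40.475 − 19.775 = 20.7.

20.70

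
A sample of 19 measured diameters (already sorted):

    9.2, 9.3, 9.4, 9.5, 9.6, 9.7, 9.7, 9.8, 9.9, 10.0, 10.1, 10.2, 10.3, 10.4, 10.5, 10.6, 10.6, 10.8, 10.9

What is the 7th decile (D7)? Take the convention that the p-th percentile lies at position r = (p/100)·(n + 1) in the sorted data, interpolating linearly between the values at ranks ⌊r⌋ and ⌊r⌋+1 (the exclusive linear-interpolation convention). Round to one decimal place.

10.4

n = 19.
r = (70/100)·(19 + 1) = 14.
r is an integer, so P70 is the value at rank 14: 10.4.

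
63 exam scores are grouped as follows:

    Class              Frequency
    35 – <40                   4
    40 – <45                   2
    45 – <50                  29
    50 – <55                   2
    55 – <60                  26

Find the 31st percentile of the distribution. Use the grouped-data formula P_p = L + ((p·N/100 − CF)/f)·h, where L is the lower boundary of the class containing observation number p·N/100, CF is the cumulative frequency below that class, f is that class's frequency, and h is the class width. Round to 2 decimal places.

47.33

N = 63; target position k = 31/100 · 63 = 19.53.
Cumulative frequencies: 4, 6, 35, 37, 63.
Observation 19.53 falls in the class 45 – <50.
L = 45, CF = 6, f = 29, h = 5.
P31 = 45 + ((19.53 − 6)/29)·5 = 45 + 2.33276 = 47.3328.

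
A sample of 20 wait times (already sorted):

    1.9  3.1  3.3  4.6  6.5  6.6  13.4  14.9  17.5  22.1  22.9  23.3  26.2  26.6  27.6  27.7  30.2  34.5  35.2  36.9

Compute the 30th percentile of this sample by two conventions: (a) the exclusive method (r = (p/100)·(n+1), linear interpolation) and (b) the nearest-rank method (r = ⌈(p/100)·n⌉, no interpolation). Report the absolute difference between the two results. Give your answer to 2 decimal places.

2.04

n = 20.
(a) r = 6.3; between ranks 6 (6.6) and 7 (13.4): 8.64.
(b) the nearest-rank method: rank 6 → 6.6.
|8.64 − 6.6| = 2.04.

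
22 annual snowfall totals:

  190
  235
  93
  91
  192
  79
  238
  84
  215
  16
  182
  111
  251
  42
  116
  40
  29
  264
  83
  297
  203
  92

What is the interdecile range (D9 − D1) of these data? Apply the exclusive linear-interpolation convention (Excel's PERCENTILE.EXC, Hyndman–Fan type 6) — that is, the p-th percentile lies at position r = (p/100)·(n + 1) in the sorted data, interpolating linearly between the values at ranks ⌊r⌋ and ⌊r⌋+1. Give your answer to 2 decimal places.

Sorted: 16, 29, 40, 42, 79, 83, 84, 91, 92, 93, 111, 116, 182, 190, 192, 203, 215, 235, 238, 251, 264, 297.
n = 22.
P10: r = 2.3; ranks 2–3 are 29, 40; interpolating gives 32.3.
P90: r = 20.7; ranks 20–21 are 251, 264; interpolating gives 260.1.
Difference: 260.1 − 32.3 = 227.8.

227.80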